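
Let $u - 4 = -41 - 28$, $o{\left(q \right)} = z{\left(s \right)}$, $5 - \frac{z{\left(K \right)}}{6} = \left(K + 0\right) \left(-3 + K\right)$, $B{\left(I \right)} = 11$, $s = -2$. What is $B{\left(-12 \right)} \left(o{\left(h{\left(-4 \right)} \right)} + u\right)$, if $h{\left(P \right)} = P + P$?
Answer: $-1045$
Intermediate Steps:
$h{\left(P \right)} = 2 P$
$z{\left(K \right)} = 30 - 6 K \left(-3 + K\right)$ ($z{\left(K \right)} = 30 - 6 \left(K + 0\right) \left(-3 + K\right) = 30 - 6 K \left(-3 + K\right)$)
$o{\left(q \right)} = -30$ ($o{\left(q \right)} = 30 - 6 \left(-2\right)^{2} + 18 \left(-2\right) = 30 - 24 - 36 = -30$)
$u = -65$ ($u = 4 - 69 = -65$)
$B{\left(-12 \right)} \left(o{\left(h{\left(-4 \right)} \right)} + u\right) = 11 \left(-30 - 65\right) = 11 \left(-95\right) = -1045$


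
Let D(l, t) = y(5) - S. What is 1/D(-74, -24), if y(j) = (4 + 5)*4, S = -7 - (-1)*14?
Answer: 1/29 ≈ 0.034483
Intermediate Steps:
S = 7 (S = -7 - 1*(-14) = -7 + 14 = 7)
y(j) = 36 (y(j) = 9*4 = 36)
D(l, t) = 29 (D(l, t) = 36 - 1*7 = 36 - 7 = 29)
1/D(-74, -24) = 1/29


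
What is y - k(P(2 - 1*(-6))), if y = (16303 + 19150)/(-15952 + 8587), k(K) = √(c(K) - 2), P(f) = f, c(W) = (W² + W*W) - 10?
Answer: -35453/7365 - 2*√29 ≈ -15.584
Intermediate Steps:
c(W) = -10 + 2*W² (c(W) = (W² + W²) - 10 = 2*W² - 10 = -10 + 2*W²)
k(K) = √(-12 + 2*K²) (k(K) = √((-10 + 2*K²) - 2) = √(-12 + 2*K²))
y = -35453/7365 (y = 35453/(-7365) = 35453*(-1/7365) = -35453/7365 ≈ -4.8137)
y - k(P(2 - 1*(-6))) = -35453/7365 - √(-12 + 2*(2 - 1*(-6))²) = -35453/7365 - √(-12 + 2*(2 + 6)²) = -35453/7365 - √(-12 + 2*8²) = -35453/7365 - √(-12 + 2*64) = -35453/7365 - √(-12 + 128) = -35453/7365 - √116 = -35453/7365 - 2*√29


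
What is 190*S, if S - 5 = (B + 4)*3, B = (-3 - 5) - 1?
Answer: -1900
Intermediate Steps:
B = -9 (B = -8 - 1 = -9)
S = -10 (S = 5 + (-9 + 4)*3 = 5 - 5*3 = 5 - 15 = -10)
190*S = 190*(-10) = -1900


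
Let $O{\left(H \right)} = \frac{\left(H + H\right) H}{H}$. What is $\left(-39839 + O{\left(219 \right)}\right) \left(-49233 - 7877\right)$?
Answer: $2250191110$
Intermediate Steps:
$O{\left(H \right)} = 2 H$ ($O{\left(H \right)} = \frac{2 H H}{H} = \frac{2 H^{2}}{H} = 2 H$)
$\left(-39839 + O{\left(219 \right)}\right) \left(-49233 - 7877\right) = \left(-39839 + 2 \cdot 219\right) \left(-49233 - 7877\right) = \left(-39839 + 438\right) \left(-57110\right) = \left(-39401\right) \left(-57110\right) = 2250191110$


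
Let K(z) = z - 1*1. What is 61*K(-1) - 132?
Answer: -254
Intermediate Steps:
K(z) = -1 + z (K(z) = z - 1 = -1 + z)
61*K(-1) - 132 = 61*(-1 - 1) - 132 = 61*(-2) - 132 = -122 - 132 = -254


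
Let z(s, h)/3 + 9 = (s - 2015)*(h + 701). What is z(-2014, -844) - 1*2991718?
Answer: -1263304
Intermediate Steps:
z(s, h) = -27 + 3*(-2015 + s)*(701 + h) (z(s, h) = -27 + 3*((s - 2015)*(h + 701)) = -27 + 3*((-2015 + s)*(701 + h)) = -27 + 3*(-2015 + s)*(701 + h))
z(-2014, -844) - 1*2991718 = (-4237572 - 6045*(-844) + 2103*(-2014) + 3*(-844)*(-2014)) - 1*2991718 = (-4237572 + 5101980 - 4235442 + 5099448) - 2991718 = 1728414 - 2991718 = -1263304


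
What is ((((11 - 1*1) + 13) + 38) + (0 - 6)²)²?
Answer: 9409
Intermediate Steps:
((((11 - 1*1) + 13) + 38) + (0 - 6)²)² = ((((11 - 1) + 13) + 38) + (-6)²)² = (((10 + 13) + 38) + 36)² = ((23 + 38) + 36)² = (61 + 36)² = 97² = 9409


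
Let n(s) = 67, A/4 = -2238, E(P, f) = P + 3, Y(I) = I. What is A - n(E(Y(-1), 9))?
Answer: -9019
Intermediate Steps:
E(P, f) = 3 + P
A = -8952 (A = 4*(-2238) = -8952)
A - n(E(Y(-1), 9)) = -8952 - 1*67 = -8952 - 67 = -9019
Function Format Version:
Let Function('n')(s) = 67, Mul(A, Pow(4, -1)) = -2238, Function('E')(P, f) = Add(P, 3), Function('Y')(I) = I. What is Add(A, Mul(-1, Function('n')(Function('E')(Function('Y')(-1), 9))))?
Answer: -9019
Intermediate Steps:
Function('E')(P, f) = Add(3, P)
A = -8952 (A = Mul(4, -2238) = -8952)
Add(A, Mul(-1, Function('n')(Function('E')(Function('Y')(-1), 9)))) = Add(-8952, Mul(-1, 67)) = Add(-8952, -67) = -9019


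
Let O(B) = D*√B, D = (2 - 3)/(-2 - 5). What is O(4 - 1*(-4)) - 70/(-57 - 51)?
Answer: 35/54 + 2*√2/7 ≈ 1.0522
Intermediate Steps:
D = ⅐ (D = -1/(-7) = -1*(-⅐) = ⅐ ≈ 0.14286)
O(B) = √B/7
O(4 - 1*(-4)) - 70/(-57 - 51) = √(4 - 1*(-4))/7 - 70/(-57 - 51) = √(4 + 4)/7 - 70/(-108) = √8/7 - 70*(-1/108) = (2*√2)/7 + 35/54 = 2*√2/7 + 35/54 = 35/54 + 2*√2/7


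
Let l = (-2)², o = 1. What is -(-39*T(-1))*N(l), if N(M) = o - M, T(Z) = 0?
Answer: 0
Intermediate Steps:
l = 4
N(M) = 1 - M
-(-39*T(-1))*N(l) = -(-39*0)*(1 - 1*4) = -0*(1 - 4) = -0*(-3) = -1*0 = 0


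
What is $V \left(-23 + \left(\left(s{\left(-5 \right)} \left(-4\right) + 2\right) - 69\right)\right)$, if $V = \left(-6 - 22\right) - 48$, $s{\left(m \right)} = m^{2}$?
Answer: $14440$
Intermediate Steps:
$V = -76$ ($V = -28 - 48 = -76$)
$V \left(-23 + \left(\left(s{\left(-5 \right)} \left(-4\right) + 2\right) - 69\right)\right) = - 76 \left(-23 + \left(\left(\left(-5\right)^{2} \left(-4\right) + 2\right) - 69\right)\right) = - 76 \left(-23 + \left(\left(25 \left(-4\right) + 2\right) - 69\right)\right) = - 76 \left(-23 + \left(\left(-100 + 2\right) - 69\right)\right) = - 76 \left(-23 - 167\right) = \left(-76\right) \left(-190\right) = 14440$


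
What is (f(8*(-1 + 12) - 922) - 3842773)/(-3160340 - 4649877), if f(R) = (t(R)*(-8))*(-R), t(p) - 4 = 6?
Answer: 3909493/7810217 ≈ 0.50056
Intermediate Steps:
t(p) = 10 (t(p) = 4 + 6 = 10)
f(R) = 80*R (f(R) = (10*(-8))*(-R) = -(-80)*R = 80*R)
(f(8*(-1 + 12) - 922) - 3842773)/(-3160340 - 4649877) = (80*(8*(-1 + 12) - 922) - 3842773)/(-3160340 - 4649877) = (80*(8*11 - 922) - 3842773)/(-7810217) = (80*(88 - 922) - 3842773)*(-1/7810217) = (80*(-834) - 3842773)*(-1/7810217) = (-66720 - 3842773)*(-1/7810217) = -3909493*(-1/7810217) = 3909493/7810217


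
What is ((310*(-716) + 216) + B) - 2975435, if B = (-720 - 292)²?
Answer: -2173035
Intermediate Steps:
B = 1024144 (B = (-1012)² = 1024144)
((310*(-716) + 216) + B) - 2975435 = ((310*(-716) + 216) + 1024144) - 2975435 = ((-221960 + 216) + 1024144) - 2975435 = (-221744 + 1024144) - 2975435 = 802400 - 2975435 = -2173035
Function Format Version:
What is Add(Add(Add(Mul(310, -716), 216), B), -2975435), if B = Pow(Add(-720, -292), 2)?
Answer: -2173035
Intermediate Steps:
B = 1024144 (B = Pow(-1012, 2) = 1024144)
Add(Add(Add(Mul(310, -716), 216), B), -2975435) = Add(Add(Add(Mul(310, -716), 216), 1024144), -2975435) = Add(Add(Add(-221960, 216), 1024144), -2975435) = Add(Add(-221744, 1024144), -2975435) = Add(802400, -2975435) = -2173035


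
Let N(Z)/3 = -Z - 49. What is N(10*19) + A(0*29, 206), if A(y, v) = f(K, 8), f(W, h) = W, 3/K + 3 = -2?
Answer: -3588/5 ≈ -717.60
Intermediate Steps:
K = -⅗ (K = 3/(-3 - 2) = 3/(-5) = 3*(-⅕) = -⅗ ≈ -0.60000)
A(y, v) = -⅗
N(Z) = -147 - 3*Z (N(Z) = 3*(-Z - 49) = 3*(-49 - Z) = -147 - 3*Z)
N(10*19) + A(0*29, 206) = (-147 - 30*19) - ⅗ = (-147 - 3*190) - ⅗ = (-147 - 570) - ⅗ = -717 - ⅗ = -3588/5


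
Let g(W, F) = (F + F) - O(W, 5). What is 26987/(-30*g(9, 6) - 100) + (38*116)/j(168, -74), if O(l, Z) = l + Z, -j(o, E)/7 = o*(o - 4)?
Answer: -162656159/241080 ≈ -674.70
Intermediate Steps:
j(o, E) = -7*o*(-4 + o) (j(o, E) = -7*o*(o - 4) = -7*o*(-4 + o))
O(l, Z) = Z + l
g(W, F) = -5 - W + 2*F (g(W, F) = (F + F) - (5 + W) = 2*F + (-5 - W) = -5 - W + 2*F)
26987/(-30*g(9, 6) - 100) + (38*116)/j(168, -74) = 26987/(-30*(-5 - 1*9 + 2*6) - 100) + (38*116)/((7*168*(4 - 1*168))) = 26987/(-30*(-5 - 9 + 12) - 100) + 4408/((7*168*(4 - 168))) = 26987/(-30*(-2) - 100) + 4408/((7*168*(-164))) = 26987/(60 - 100) + 4408/(-192864) = 26987/(-40) + 4408*(-1/192864) = 26987*(-1/40) - 551/24108 = -26987/40 - 551/24108 = -162656159/241080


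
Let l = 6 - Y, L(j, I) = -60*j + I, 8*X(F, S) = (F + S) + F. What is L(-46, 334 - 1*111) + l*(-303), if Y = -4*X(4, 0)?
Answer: -47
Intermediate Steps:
X(F, S) = F/4 + S/8 (X(F, S) = ((F + S) + F)/8 = (S + 2*F)/8 = F/4 + S/8)
L(j, I) = I - 60*j
Y = -4 (Y = -4*((1/4)*4 + (1/8)*0) = -4*(1 + 0) = -4*1 = -4)
l = 10 (l = 6 - 1*(-4) = 6 + 4 = 10)
L(-46, 334 - 1*111) + l*(-303) = ((334 - 1*111) - 60*(-46)) + 10*(-303) = ((334 - 111) + 2760) - 3030 = (223 + 2760) - 3030 = 2983 - 3030 = -47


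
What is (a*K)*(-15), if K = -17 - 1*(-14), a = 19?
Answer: 855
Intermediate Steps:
K = -3 (K = -17 + 14 = -3)
(a*K)*(-15) = (19*(-3))*(-15) = -57*(-15) = 855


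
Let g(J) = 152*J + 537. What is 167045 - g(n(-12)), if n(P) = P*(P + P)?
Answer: 122732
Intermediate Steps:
n(P) = 2*P**2 (n(P) = P*(2*P) = 2*P**2)
g(J) = 537 + 152*J
167045 - g(n(-12)) = 167045 - (537 + 152*(2*(-12)**2)) = 167045 - (537 + 152*(2*144)) = 167045 - (537 + 152*288) = 167045 - (537 + 43776) = 167045 - 1*44313 = 167045 - 44313 = 122732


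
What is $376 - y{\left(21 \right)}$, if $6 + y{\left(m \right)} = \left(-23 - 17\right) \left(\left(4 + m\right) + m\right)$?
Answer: $2222$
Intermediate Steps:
$y{\left(m \right)} = -166 - 80 m$ ($y{\left(m \right)} = -6 + \left(-23 - 17\right) \left(\left(4 + m\right) + m\right) = -6 - 40 \left(4 + 2 m\right) = -6 - \left(160 + 80 m\right) = -166 - 80 m$)
$376 - y{\left(21 \right)} = 376 - \left(-166 - 1680\right) = 376 - -1846 = 376 + 1846 = 2222$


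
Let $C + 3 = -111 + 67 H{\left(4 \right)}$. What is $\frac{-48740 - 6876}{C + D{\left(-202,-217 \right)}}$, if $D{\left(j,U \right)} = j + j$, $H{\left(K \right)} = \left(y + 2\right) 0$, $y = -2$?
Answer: $\frac{27808}{259} \approx 107.37$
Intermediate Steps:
$H{\left(K \right)} = 0$ ($H{\left(K \right)} = \left(-2 + 2\right) 0 = 0 \cdot 0 = 0$)
$D{\left(j,U \right)} = 2 j$
$C = -114$ ($C = -3 + \left(-111 + 67 \cdot 0\right) = -3 + \left(-111 + 0\right) = -3 - 111 = -114$)
$\frac{-48740 - 6876}{C + D{\left(-202,-217 \right)}} = \frac{-48740 - 6876}{-114 + 2 \left(-202\right)} = \frac{-48740 - 6876}{-114 - 404} = - \frac{55616}{-518} = \left(-55616\right) \left(- \frac{1}{518}\right) = \frac{27808}{259}$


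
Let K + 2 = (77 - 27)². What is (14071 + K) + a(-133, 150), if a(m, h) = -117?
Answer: 16452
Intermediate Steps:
K = 2498 (K = -2 + (77 - 27)² = -2 + 50² = -2 + 2500 = 2498)
(14071 + K) + a(-133, 150) = (14071 + 2498) - 117 = 16569 - 117 = 16452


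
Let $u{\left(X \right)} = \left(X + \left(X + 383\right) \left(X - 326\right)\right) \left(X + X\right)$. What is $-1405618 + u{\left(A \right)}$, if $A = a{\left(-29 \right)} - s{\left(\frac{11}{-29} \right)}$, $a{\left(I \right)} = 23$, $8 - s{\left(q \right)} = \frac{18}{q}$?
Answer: $\frac{8987730832}{1331} \approx 6.7526 \cdot 10^{6}$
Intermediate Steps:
$s{\left(q \right)} = 8 - \frac{18}{q}$
$A = - \frac{357}{11}$ ($A = 23 - \left(8 - \frac{18}{11 \frac{1}{-29}}\right) = 23 - \left(8 - \frac{18}{11 \left(- \frac{1}{29}\right)}\right) = 23 - \left(8 - \frac{18}{- \frac{11}{29}}\right) = 23 - \left(8 - - \frac{522}{11}\right) = 23 - \left(8 + \frac{522}{11}\right) = 23 - \frac{610}{11} = - \frac{357}{11} \approx -32.455$)
$u{\left(X \right)} = 2 X \left(X + \left(-326 + X\right) \left(383 + X\right)\right)$ ($u{\left(X \right)} = \left(X + \left(383 + X\right) \left(-326 + X\right)\right) 2 X = \left(X + \left(-326 + X\right) \left(383 + X\right)\right) 2 X = 2 X \left(X + \left(-326 + X\right) \left(383 + X\right)\right)$)
$-1405618 + u{\left(A \right)} = -1405618 + 2 \left(- \frac{357}{11}\right) \left(-124858 + \left(- \frac{357}{11}\right)^{2} + 58 \left(- \frac{357}{11}\right)\right) = -1405618 + 2 \left(- \frac{357}{11}\right) \left(-124858 + \frac{127449}{121} - \frac{20706}{11}\right) = -1405618 + 2 \left(- \frac{357}{11}\right) \left(- \frac{15208135}{121}\right) = -1405618 + \frac{10858608390}{1331} = \frac{8987730832}{1331}$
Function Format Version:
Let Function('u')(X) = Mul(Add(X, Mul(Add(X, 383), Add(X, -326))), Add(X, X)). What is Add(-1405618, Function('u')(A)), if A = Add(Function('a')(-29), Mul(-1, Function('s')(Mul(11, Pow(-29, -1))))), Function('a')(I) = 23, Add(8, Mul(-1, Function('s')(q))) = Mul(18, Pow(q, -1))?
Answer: Rational(8987730832, 1331) ≈ 6.7526e+6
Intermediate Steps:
Function('s')(q) = Add(8, Mul(-18, Pow(q, -1))) (Function('s')(q) = Add(8, Mul(-1, Mul(18, Pow(q, -1)))) = Add(8, Mul(-18, Pow(q, -1))))
A = Rational(-357, 11) (A = Add(23, Mul(-1, Add(8, Mul(-18, Pow(Mul(11, Pow(-29, -1)), -1))))) = Add(23, Mul(-1, Add(8, Mul(-18, Pow(Mul(11, Rational(-1, 29)), -1))))) = Add(23, Mul(-1, Add(8, Mul(-18, Pow(Rational(-11, 29), -1))))) = Add(23, Mul(-1, Add(8, Mul(-18, Rational(-29, 11))))) = Add(23, Mul(-1, Add(8, Rational(522, 11)))) = Add(23, Mul(-1, Rational(610, 11))) = Add(23, Rational(-610, 11)) = Rational(-357, 11) ≈ -32.455)
Function('u')(X) = Mul(2, X, Add(X, Mul(Add(-326, X), Add(383, X)))) (Function('u')(X) = Mul(Add(X, Mul(Add(383, X), Add(-326, X))), Mul(2, X)) = Mul(Add(X, Mul(Add(-326, X), Add(383, X))), Mul(2, X)) = Mul(2, X, Add(X, Mul(Add(-326, X), Add(383, X)))))
Add(-1405618, Function('u')(A)) = Add(-1405618, Mul(2, Rational(-357, 11), Add(-124858, Pow(Rational(-357, 11), 2), Mul(58, Rational(-357, 11))))) = Add(-1405618, Mul(2, Rational(-357, 11), Add(-124858, Rational(127449, 121), Rational(-20706, 11)))) = Add(-1405618, Mul(2, Rational(-357, 11), Rational(-15208135, 121))) = Add(-1405618, Rational(10858608390, 1331)) = Rational(8987730832, 1331)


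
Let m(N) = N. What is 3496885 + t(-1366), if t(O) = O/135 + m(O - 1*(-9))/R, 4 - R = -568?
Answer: 270028495153/77220 ≈ 3.4969e+6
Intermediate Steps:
R = 572 (R = 4 - 1*(-568) = 4 + 568 = 572)
t(O) = 9/572 + 707*O/77220 (t(O) = O/135 + (O - 1*(-9))/572 = O*(1/135) + (O + 9)*(1/572) = O/135 + (9 + O)*(1/572) = O/135 + (9/572 + O/572) = 9/572 + 707*O/77220)
3496885 + t(-1366) = 3496885 + (9/572 + (707/77220)*(-1366)) = 3496885 + (9/572 - 482881/38610) = 3496885 - 964547/77220 = 270028495153/77220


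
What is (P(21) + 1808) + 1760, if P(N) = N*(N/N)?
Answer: 3589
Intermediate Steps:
P(N) = N (P(N) = N*1 = N)
(P(21) + 1808) + 1760 = (21 + 1808) + 1760 = 1829 + 1760 = 3589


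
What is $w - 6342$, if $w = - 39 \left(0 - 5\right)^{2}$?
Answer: $-7317$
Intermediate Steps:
$w = -975$ ($w = - 39 \left(-5\right)^{2} = \left(-39\right) 25 = -975$)
$w - 6342 = -975 - 6342 = -7317$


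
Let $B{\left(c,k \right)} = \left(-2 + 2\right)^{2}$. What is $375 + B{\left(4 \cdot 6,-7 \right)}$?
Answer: $375$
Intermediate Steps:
$B{\left(c,k \right)} = 0$ ($B{\left(c,k \right)} = 0^{2} = 0$)
$375 + B{\left(4 \cdot 6,-7 \right)} = 375 + 0 = 375$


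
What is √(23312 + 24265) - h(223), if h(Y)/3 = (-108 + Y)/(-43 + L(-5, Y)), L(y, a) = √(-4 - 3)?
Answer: 14835/1856 + √47577 + 345*I*√7/1856 ≈ 226.11 + 0.4918*I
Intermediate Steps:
L(y, a) = I*√7 (L(y, a) = √(-7) = I*√7)
h(Y) = 3*(-108 + Y)/(-43 + I*√7) (h(Y) = 3*((-108 + Y)/(-43 + I*√7)) = 3*(-108 + Y)/(-43 + I*√7))
√(23312 + 24265) - h(223) = √(23312 + 24265) - (-3)*(-108 + 223)/(43 - I*√7) = √47577 - (-3)*115/(43 - I*√7) = √47577 - (-345)/(43 - I*√7) = √47577 + 345/(43 - I*√7)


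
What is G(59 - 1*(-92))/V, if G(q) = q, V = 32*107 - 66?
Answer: 151/3358 ≈ 0.044967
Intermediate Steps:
V = 3358 (V = 3424 - 66 = 3358)
G(59 - 1*(-92))/V = (59 - 1*(-92))/3358 = (59 + 92)*(1/3358) = 151*(1/3358) = 151/3358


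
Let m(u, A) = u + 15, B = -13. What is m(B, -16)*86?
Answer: 172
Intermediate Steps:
m(u, A) = 15 + u
m(B, -16)*86 = (15 - 13)*86 = 2*86 = 172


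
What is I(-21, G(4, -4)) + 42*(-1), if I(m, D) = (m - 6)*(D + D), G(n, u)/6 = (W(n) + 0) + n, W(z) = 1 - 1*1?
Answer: -1338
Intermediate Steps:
W(z) = 0 (W(z) = 1 - 1 = 0)
G(n, u) = 6*n (G(n, u) = 6*((0 + 0) + n) = 6*(0 + n) = 6*n)
I(m, D) = 2*D*(-6 + m) (I(m, D) = (-6 + m)*(2*D) = 2*D*(-6 + m))
I(-21, G(4, -4)) + 42*(-1) = 2*(6*4)*(-6 - 21) + 42*(-1) = 2*24*(-27) - 42 = -1296 - 42 = -1338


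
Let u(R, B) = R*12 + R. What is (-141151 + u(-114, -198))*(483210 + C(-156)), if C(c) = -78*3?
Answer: -68888315808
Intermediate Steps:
C(c) = -234
u(R, B) = 13*R (u(R, B) = 12*R + R = 13*R)
(-141151 + u(-114, -198))*(483210 + C(-156)) = (-141151 + 13*(-114))*(483210 - 234) = (-141151 - 1482)*482976 = -142633*482976 = -68888315808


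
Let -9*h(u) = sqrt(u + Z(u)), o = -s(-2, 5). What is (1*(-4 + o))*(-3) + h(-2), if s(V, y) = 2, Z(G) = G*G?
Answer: 18 - sqrt(2)/9 ≈ 17.843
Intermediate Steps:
Z(G) = G**2
o = -2 (o = -1*2 = -2)
h(u) = -sqrt(u + u**2)/9
(1*(-4 + o))*(-3) + h(-2) = (1*(-4 - 2))*(-3) - sqrt(2)/9 = (1*(-6))*(-3) - sqrt(2)/9 = -6*(-3) - sqrt(2)/9 = 18 - sqrt(2)/9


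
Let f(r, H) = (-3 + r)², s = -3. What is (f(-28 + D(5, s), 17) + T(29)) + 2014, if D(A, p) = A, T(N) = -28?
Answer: 2662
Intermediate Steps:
(f(-28 + D(5, s), 17) + T(29)) + 2014 = ((-3 + (-28 + 5))² - 28) + 2014 = ((-3 - 23)² - 28) + 2014 = ((-26)² - 28) + 2014 = (676 - 28) + 2014 = 648 + 2014 = 2662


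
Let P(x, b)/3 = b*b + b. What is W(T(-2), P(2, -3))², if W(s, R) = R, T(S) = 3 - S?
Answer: 324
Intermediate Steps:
P(x, b) = 3*b + 3*b² (P(x, b) = 3*(b*b + b) = 3*(b² + b) = 3*(b + b²) = 3*b + 3*b²)
W(T(-2), P(2, -3))² = (3*(-3)*(1 - 3))² = (3*(-3)*(-2))² = 18² = 324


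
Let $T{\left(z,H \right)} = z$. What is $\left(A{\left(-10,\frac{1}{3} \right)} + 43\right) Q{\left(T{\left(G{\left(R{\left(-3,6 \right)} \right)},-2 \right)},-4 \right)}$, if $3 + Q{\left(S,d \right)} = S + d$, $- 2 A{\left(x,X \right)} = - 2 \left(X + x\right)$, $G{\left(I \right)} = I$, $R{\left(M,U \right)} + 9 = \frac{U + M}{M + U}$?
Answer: $-500$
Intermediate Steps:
$R{\left(M,U \right)} = -8$ ($R{\left(M,U \right)} = -9 + \frac{U + M}{M + U} = -9 + \frac{M + U}{M + U} = -9 + 1 = -8$)
$A{\left(x,X \right)} = X + x$ ($A{\left(x,X \right)} = - \frac{\left(-2\right) \left(X + x\right)}{2} = - \frac{- 2 X - 2 x}{2} = X + x$)
$Q{\left(S,d \right)} = -3 + S + d$ ($Q{\left(S,d \right)} = -3 + \left(S + d\right) = -3 + S + d$)
$\left(A{\left(-10,\frac{1}{3} \right)} + 43\right) Q{\left(T{\left(G{\left(R{\left(-3,6 \right)} \right)},-2 \right)},-4 \right)} = \left(\left(\frac{1}{3} - 10\right) + 43\right) \left(-3 - 8 - 4\right) = \left(\left(\frac{1}{3} - 10\right) + 43\right) \left(-15\right) = \left(- \frac{29}{3} + 43\right) \left(-15\right) = \frac{100}{3} \left(-15\right) = -500$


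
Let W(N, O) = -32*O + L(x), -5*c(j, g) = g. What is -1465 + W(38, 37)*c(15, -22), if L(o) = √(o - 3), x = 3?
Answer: -33373/5 ≈ -6674.6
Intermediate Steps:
c(j, g) = -g/5
L(o) = √(-3 + o)
W(N, O) = -32*O (W(N, O) = -32*O + √(-3 + 3) = -32*O + √0 = -32*O + 0 = -32*O)
-1465 + W(38, 37)*c(15, -22) = -1465 + (-32*37)*(-⅕*(-22)) = -1465 - 1184*22/5 = -1465 - 26048/5 = -33373/5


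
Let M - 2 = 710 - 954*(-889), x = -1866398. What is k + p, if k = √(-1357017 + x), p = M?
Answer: 848818 + I*√3223415 ≈ 8.4882e+5 + 1795.4*I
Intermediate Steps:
M = 848818 (M = 2 + (710 - 954*(-889)) = 2 + (710 + 848106) = 2 + 848816 = 848818)
p = 848818
k = I*√3223415 (k = √(-1357017 - 1866398) = √(-3223415) = I*√3223415 ≈ 1795.4*I)
k + p = I*√3223415 + 848818 = 848818 + I*√3223415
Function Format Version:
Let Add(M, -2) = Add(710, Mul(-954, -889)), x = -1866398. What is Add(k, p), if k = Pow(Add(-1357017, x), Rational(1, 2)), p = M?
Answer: Add(848818, Mul(I, Pow(3223415, Rational(1, 2)))) ≈ Add(8.4882e+5, Mul(1795.4, I))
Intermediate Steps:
M = 848818 (M = Add(2, Add(710, Mul(-954, -889))) = Add(2, Add(710, 848106)) = Add(2, 848816) = 848818)
p = 848818
k = Mul(I, Pow(3223415, Rational(1, 2))) (k = Pow(Add(-1357017, -1866398), Rational(1, 2)) = Pow(-3223415, Rational(1, 2)) = Mul(I, Pow(3223415, Rational(1, 2))) ≈ Mul(1795.4, I))
Add(k, p) = Add(Mul(I, Pow(3223415, Rational(1, 2))), 848818) = Add(848818, Mul(I, Pow(3223415, Rational(1, 2))))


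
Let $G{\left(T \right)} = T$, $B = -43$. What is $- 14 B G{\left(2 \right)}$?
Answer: $1204$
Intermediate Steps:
$- 14 B G{\left(2 \right)} = \left(-14\right) \left(-43\right) 2 = 602 \cdot 2 = 1204$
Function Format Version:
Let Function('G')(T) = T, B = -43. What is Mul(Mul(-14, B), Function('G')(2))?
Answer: 1204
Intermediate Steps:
Mul(Mul(-14, B), Function('G')(2)) = Mul(Mul(-14, -43), 2) = Mul(602, 2) = 1204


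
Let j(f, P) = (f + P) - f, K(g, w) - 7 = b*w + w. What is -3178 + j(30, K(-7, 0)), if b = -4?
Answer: -3171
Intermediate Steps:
K(g, w) = 7 - 3*w (K(g, w) = 7 + (-4*w + w) = 7 - 3*w)
j(f, P) = P (j(f, P) = (P + f) - f = P)
-3178 + j(30, K(-7, 0)) = -3178 + (7 - 3*0) = -3178 + (7 + 0) = -3178 + 7 = -3171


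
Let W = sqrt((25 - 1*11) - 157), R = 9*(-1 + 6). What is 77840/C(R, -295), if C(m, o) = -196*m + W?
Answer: -686548800/77792543 - 77840*I*sqrt(143)/77792543 ≈ -8.8254 - 0.011966*I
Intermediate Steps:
R = 45 (R = 9*5 = 45)
W = I*sqrt(143) (W = sqrt((25 - 11) - 157) = sqrt(14 - 157) = sqrt(-143) = I*sqrt(143) ≈ 11.958*I)
C(m, o) = -196*m + I*sqrt(143)
77840/C(R, -295) = 77840/(-196*45 + I*sqrt(143)) = 77840/(-8820 + I*sqrt(143))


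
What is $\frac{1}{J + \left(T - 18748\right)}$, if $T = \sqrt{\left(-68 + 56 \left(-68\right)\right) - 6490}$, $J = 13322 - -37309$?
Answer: $\frac{31883}{1016536055} - \frac{i \sqrt{10366}}{1016536055} \approx 3.1364 \cdot 10^{-5} - 1.0016 \cdot 10^{-7} i$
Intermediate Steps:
$J = 50631$ ($J = 13322 + 37309 = 50631$)
$T = i \sqrt{10366}$ ($T = \sqrt{\left(-68 - 3808\right) - 6490} = \sqrt{-3876 - 6490} = \sqrt{-10366} = i \sqrt{10366} \approx 101.81 i$)
$\frac{1}{J + \left(T - 18748\right)} = \frac{1}{50631 + \left(i \sqrt{10366} - 18748\right)} = \frac{1}{50631 - \left(18748 - i \sqrt{10366}\right)} = \frac{1}{31883 + i \sqrt{10366}}$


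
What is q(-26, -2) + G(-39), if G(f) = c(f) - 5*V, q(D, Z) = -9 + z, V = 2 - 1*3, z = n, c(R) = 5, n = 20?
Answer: 21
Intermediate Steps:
z = 20
V = -1 (V = 2 - 3 = -1)
q(D, Z) = 11 (q(D, Z) = -9 + 20 = 11)
G(f) = 10 (G(f) = 5 - 5*(-1) = 5 + 5 = 10)
q(-26, -2) + G(-39) = 11 + 10 = 21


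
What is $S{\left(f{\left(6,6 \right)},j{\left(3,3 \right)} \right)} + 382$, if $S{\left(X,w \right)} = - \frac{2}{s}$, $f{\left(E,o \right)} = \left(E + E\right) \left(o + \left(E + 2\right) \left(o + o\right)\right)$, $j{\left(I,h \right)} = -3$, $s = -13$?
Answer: $\frac{4968}{13} \approx 382.15$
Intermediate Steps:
$f{\left(E,o \right)} = 2 E \left(o + 2 o \left(2 + E\right)\right)$ ($f{\left(E,o \right)} = 2 E \left(o + \left(2 + E\right) 2 o\right) = 2 E \left(o + 2 o \left(2 + E\right)\right)$)
$S{\left(X,w \right)} = \frac{2}{13}$ ($S{\left(X,w \right)} = - \frac{2}{-13} = \left(-2\right) \left(- \frac{1}{13}\right) = \frac{2}{13}$)
$S{\left(f{\left(6,6 \right)},j{\left(3,3 \right)} \right)} + 382 = \frac{2}{13} + 382 = \frac{4968}{13}$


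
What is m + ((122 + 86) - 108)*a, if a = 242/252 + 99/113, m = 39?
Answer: 1584991/7119 ≈ 222.64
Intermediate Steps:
a = 26147/14238 (a = 242*(1/252) + 99*(1/113) = 121/126 + 99/113 = 26147/14238 ≈ 1.8364)
m + ((122 + 86) - 108)*a = 39 + ((122 + 86) - 108)*(26147/14238) = 39 + (208 - 108)*(26147/14238) = 39 + 100*(26147/14238) = 39 + 1307350/7119 = 1584991/7119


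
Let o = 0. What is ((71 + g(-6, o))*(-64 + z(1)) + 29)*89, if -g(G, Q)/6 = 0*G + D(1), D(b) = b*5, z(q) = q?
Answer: -227306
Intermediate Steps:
D(b) = 5*b
g(G, Q) = -30 (g(G, Q) = -6*(0*G + 5*1) = -6*(0 + 5) = -6*5 = -30)
((71 + g(-6, o))*(-64 + z(1)) + 29)*89 = ((71 - 30)*(-64 + 1) + 29)*89 = (41*(-63) + 29)*89 = (-2583 + 29)*89 = -2554*89 = -227306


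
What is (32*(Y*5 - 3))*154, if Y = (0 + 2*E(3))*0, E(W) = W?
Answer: -14784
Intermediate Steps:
Y = 0 (Y = (0 + 2*3)*0 = (0 + 6)*0 = 6*0 = 0)
(32*(Y*5 - 3))*154 = (32*(0*5 - 3))*154 = (32*(0 - 3))*154 = (32*(-3))*154 = -96*154 = -14784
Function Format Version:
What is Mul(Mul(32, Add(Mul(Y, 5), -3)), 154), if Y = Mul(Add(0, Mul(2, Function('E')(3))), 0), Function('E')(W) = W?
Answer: -14784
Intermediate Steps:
Y = 0 (Y = Mul(Add(0, Mul(2, 3)), 0) = Mul(Add(0, 6), 0) = Mul(6, 0) = 0)
Mul(Mul(32, Add(Mul(Y, 5), -3)), 154) = Mul(Mul(32, Add(Mul(0, 5), -3)), 154) = Mul(Mul(32, Add(0, -3)), 154) = Mul(Mul(32, -3), 154) = Mul(-96, 154) = -14784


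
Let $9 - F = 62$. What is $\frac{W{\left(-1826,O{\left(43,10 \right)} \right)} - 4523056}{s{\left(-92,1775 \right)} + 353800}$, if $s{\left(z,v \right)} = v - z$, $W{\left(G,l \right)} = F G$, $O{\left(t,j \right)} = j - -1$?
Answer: $- \frac{4426278}{355667} \approx -12.445$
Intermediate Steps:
$F = -53$ ($F = 9 - 62 = -53$)
$O{\left(t,j \right)} = 1 + j$ ($O{\left(t,j \right)} = j + 1 = 1 + j$)
$W{\left(G,l \right)} = - 53 G$
$\frac{W{\left(-1826,O{\left(43,10 \right)} \right)} - 4523056}{s{\left(-92,1775 \right)} + 353800} = \frac{\left(-53\right) \left(-1826\right) - 4523056}{\left(1775 - -92\right) + 353800} = \frac{96778 - 4523056}{\left(1775 + 92\right) + 353800} = - \frac{4426278}{1867 + 353800} = - \frac{4426278}{355667}$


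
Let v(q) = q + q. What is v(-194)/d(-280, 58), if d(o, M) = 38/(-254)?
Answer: 49276/19 ≈ 2593.5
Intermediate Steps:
v(q) = 2*q
d(o, M) = -19/127 (d(o, M) = 38*(-1/254) = -19/127)
v(-194)/d(-280, 58) = (2*(-194))/(-19/127) = -388*(-127/19) = 49276/19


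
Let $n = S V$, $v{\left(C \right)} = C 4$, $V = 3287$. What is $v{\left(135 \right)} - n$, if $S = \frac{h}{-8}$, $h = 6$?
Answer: $\frac{12021}{4} \approx 3005.3$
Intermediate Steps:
$S = - \frac{3}{4}$ ($S = \frac{6}{-8} = 6 \left(- \frac{1}{8}\right) = - \frac{3}{4} \approx -0.75$)
$v{\left(C \right)} = 4 C$
$n = - \frac{9861}{4}$ ($n = \left(- \frac{3}{4}\right) 3287 = - \frac{9861}{4} \approx -2465.3$)
$v{\left(135 \right)} - n = 4 \cdot 135 - - \frac{9861}{4} = 540 + \frac{9861}{4} = \frac{12021}{4}$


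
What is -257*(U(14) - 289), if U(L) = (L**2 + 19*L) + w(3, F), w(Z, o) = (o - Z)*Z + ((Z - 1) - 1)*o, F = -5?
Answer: -37008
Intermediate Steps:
w(Z, o) = Z*(o - Z) + o*(-2 + Z) (w(Z, o) = Z*(o - Z) + ((-1 + Z) - 1)*o = Z*(o - Z) + (-2 + Z)*o = Z*(o - Z) + o*(-2 + Z))
U(L) = -29 + L**2 + 19*L (U(L) = (L**2 + 19*L) + (-1*3**2 - 2*(-5) + 2*3*(-5)) = (L**2 + 19*L) + (-1*9 + 10 - 30) = (L**2 + 19*L) + (-9 + 10 - 30) = (L**2 + 19*L) - 29 = -29 + L**2 + 19*L)
-257*(U(14) - 289) = -257*((-29 + 14**2 + 19*14) - 289) = -257*((-29 + 196 + 266) - 289) = -257*(433 - 289) = -257*144 = -37008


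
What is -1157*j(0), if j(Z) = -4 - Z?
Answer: 4628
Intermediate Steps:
-1157*j(0) = -1157*(-4 - 1*0) = -1157*(-4 + 0) = -1157*(-4) = 4628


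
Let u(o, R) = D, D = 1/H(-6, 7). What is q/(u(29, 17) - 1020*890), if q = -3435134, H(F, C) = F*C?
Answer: 144275628/38127601 ≈ 3.7840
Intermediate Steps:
H(F, C) = C*F
D = -1/42 (D = 1/(7*(-6)) = 1/(-42) = -1/42 ≈ -0.023810)
u(o, R) = -1/42
q/(u(29, 17) - 1020*890) = -3435134/(-1/42 - 1020*890) = -3435134/(-1/42 - 907800) = -3435134/(-38127601/42) = -3435134*(-42/38127601) = 144275628/38127601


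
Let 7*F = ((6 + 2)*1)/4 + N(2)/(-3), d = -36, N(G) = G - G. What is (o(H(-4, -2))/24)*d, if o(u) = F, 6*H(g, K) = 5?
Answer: -3/7 ≈ -0.42857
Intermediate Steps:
N(G) = 0
H(g, K) = 5/6 (H(g, K) = (1/6)*5 = 5/6)
F = 2/7 (F = (((6 + 2)*1)/4 + 0/(-3))/7 = ((8*1)*(1/4) + 0*(-1/3))/7 = (8*(1/4) + 0)/7 = (2 + 0)/7 = (1/7)*2 = 2/7 ≈ 0.28571)
o(u) = 2/7
(o(H(-4, -2))/24)*d = ((2/7)/24)*(-36) = ((2/7)*(1/24))*(-36) = (1/84)*(-36) = -3/7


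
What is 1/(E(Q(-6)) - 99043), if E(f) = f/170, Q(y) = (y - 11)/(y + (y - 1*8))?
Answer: -200/19808599 ≈ -1.0097e-5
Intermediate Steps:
Q(y) = (-11 + y)/(-8 + 2*y) (Q(y) = (-11 + y)/(y + (y - 8)) = (-11 + y)/(y + (-8 + y)) = (-11 + y)/(-8 + 2*y))
E(f) = f/170 (E(f) = f*(1/170) = f/170)
1/(E(Q(-6)) - 99043) = 1/(((-11 - 6)/(2*(-4 - 6)))/170 - 99043) = 1/(((½)*(-17)/(-10))/170 - 99043) = 1/(((½)*(-⅒)*(-17))/170 - 99043) = 1/((1/170)*(17/20) - 99043) = 1/(1/200 - 99043) = 1/(-19808599/200) = -200/19808599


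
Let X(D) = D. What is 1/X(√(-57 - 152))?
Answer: -I*√209/209 ≈ -0.069171*I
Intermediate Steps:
1/X(√(-57 - 152)) = 1/(√(-57 - 152)) = 1/(√(-209)) = 1/(I*√209) = -I*√209/209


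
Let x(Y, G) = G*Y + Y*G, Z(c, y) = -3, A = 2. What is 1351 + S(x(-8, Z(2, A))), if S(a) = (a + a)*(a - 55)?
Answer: 679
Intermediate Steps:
x(Y, G) = 2*G*Y (x(Y, G) = G*Y + G*Y = 2*G*Y)
S(a) = 2*a*(-55 + a) (S(a) = (2*a)*(-55 + a) = 2*a*(-55 + a))
1351 + S(x(-8, Z(2, A))) = 1351 + 2*(2*(-3)*(-8))*(-55 + 2*(-3)*(-8)) = 1351 + 2*48*(-55 + 48) = 1351 + 2*48*(-7) = 1351 - 672 = 679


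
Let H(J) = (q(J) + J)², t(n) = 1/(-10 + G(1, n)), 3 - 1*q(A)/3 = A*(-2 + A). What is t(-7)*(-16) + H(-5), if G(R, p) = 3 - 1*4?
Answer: 112227/11 ≈ 10202.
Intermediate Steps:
G(R, p) = -1 (G(R, p) = 3 - 4 = -1)
q(A) = 9 - 3*A*(-2 + A)
t(n) = -1/11 (t(n) = 1/(-10 - 1) = 1/(-11) = -1/11)
H(J) = (9 - 3*J² + 7*J)² (H(J) = ((9 - 3*J² + 6*J) + J)² = (9 - 3*J² + 7*J)²)
t(-7)*(-16) + H(-5) = -1/11*(-16) + (9 - 3*(-5)² + 7*(-5))² = 16/11 + (9 - 3*25 - 35)² = 16/11 + (9 - 75 - 35)² = 16/11 + (-101)² = 16/11 + 10201 = 112227/11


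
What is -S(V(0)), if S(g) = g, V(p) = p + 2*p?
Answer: 0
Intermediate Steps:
V(p) = 3*p
-S(V(0)) = -3*0 = -1*0 = 0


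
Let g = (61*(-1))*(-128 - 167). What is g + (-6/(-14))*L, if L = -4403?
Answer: 16108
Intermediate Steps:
g = 17995 (g = -61*(-295) = 17995)
g + (-6/(-14))*L = 17995 - 6/(-14)*(-4403) = 17995 - 6*(-1/14)*(-4403) = 17995 + (3/7)*(-4403) = 17995 - 1887 = 16108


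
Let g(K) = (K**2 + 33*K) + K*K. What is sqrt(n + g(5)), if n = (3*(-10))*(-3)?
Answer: sqrt(305) ≈ 17.464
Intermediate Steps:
n = 90 (n = -30*(-3) = 90)
g(K) = 2*K**2 + 33*K (g(K) = (K**2 + 33*K) + K**2 = 2*K**2 + 33*K)
sqrt(n + g(5)) = sqrt(90 + 5*(33 + 2*5)) = sqrt(90 + 5*(33 + 10)) = sqrt(90 + 5*43) = sqrt(90 + 215) = sqrt(305)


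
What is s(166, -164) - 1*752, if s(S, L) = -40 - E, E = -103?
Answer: -689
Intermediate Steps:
s(S, L) = 63 (s(S, L) = -40 - 1*(-103) = -40 + 103 = 63)
s(166, -164) - 1*752 = 63 - 1*752 = 63 - 752 = -689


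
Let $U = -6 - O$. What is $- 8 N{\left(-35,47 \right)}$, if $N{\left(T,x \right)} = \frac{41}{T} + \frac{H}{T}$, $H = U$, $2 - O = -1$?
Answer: $\frac{256}{35} \approx 7.3143$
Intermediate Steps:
$O = 3$ ($O = 2 - -1 = 2 + 1 = 3$)
$U = -9$ ($U = -6 - 3 = -9$)
$H = -9$
$N{\left(T,x \right)} = \frac{32}{T}$ ($N{\left(T,x \right)} = \frac{41}{T} - \frac{9}{T} = \frac{32}{T}$)
$- 8 N{\left(-35,47 \right)} = - 8 \frac{32}{-35} = - 8 \cdot 32 \left(- \frac{1}{35}\right) = \left(-8\right) \left(- \frac{32}{35}\right) = \frac{256}{35}$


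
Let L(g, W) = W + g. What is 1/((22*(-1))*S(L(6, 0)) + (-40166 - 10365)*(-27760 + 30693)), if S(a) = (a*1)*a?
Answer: -1/148208215 ≈ -6.7473e-9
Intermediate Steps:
S(a) = a² (S(a) = a*a = a²)
1/((22*(-1))*S(L(6, 0)) + (-40166 - 10365)*(-27760 + 30693)) = 1/((22*(-1))*(0 + 6)² + (-40166 - 10365)*(-27760 + 30693)) = 1/(-22*6² - 50531*2933) = 1/(-22*36 - 148207423) = 1/(-792 - 148207423) = 1/(-148208215) = -1/148208215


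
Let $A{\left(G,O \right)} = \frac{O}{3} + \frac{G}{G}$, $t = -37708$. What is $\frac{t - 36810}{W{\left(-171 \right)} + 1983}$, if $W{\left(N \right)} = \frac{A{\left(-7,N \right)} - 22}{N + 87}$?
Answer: $- \frac{1043252}{27775} \approx -37.561$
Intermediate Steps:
$A{\left(G,O \right)} = 1 + \frac{O}{3}$ ($A{\left(G,O \right)} = O \frac{1}{3} + 1 = \frac{O}{3} + 1 = 1 + \frac{O}{3}$)
$W{\left(N \right)} = \frac{-21 + \frac{N}{3}}{87 + N}$ ($W{\left(N \right)} = \frac{\left(1 + \frac{N}{3}\right) - 22}{N + 87} = \frac{-21 + \frac{N}{3}}{87 + N}$)
$\frac{t - 36810}{W{\left(-171 \right)} + 1983} = \frac{-37708 - 36810}{\frac{-63 - 171}{3 \left(87 - 171\right)} + 1983} = - \frac{74518}{\frac{1}{3} \frac{1}{-84} \left(-234\right) + 1983} = - \frac{74518}{\frac{1}{3} \left(- \frac{1}{84}\right) \left(-234\right) + 1983} = - \frac{74518}{\frac{13}{14} + 1983} = - \frac{74518}{\frac{27775}{14}} = \left(-74518\right) \frac{14}{27775} = - \frac{1043252}{27775}$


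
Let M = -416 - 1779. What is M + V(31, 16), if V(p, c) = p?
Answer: -2164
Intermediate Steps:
M = -2195
M + V(31, 16) = -2195 + 31 = -2164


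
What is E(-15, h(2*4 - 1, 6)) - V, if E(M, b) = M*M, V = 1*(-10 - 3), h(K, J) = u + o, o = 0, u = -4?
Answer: 238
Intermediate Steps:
h(K, J) = -4 (h(K, J) = -4 + 0 = -4)
V = -13 (V = 1*(-13) = -13)
E(M, b) = M²
E(-15, h(2*4 - 1, 6)) - V = (-15)² - 1*(-13) = 225 + 13 = 238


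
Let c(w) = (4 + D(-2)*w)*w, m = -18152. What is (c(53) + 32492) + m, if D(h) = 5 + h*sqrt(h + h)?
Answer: 28597 - 11236*I ≈ 28597.0 - 11236.0*I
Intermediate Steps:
D(h) = 5 + sqrt(2)*h**(3/2) (D(h) = 5 + h*sqrt(2*h) = 5 + h*(sqrt(2)*sqrt(h)) = 5 + sqrt(2)*h**(3/2))
c(w) = w*(4 + w*(5 - 4*I)) (c(w) = (4 + (5 + sqrt(2)*(-2)**(3/2))*w)*w = (4 + (5 + sqrt(2)*(-2*I*sqrt(2)))*w)*w = (4 + (5 - 4*I)*w)*w = (4 + w*(5 - 4*I))*w = w*(4 + w*(5 - 4*I)))
(c(53) + 32492) + m = (53*(4 + 53*(5 - 4*I)) + 32492) - 18152 = (53*(4 + (265 - 212*I)) + 32492) - 18152 = (53*(269 - 212*I) + 32492) - 18152 = ((14257 - 11236*I) + 32492) - 18152 = (46749 - 11236*I) - 18152 = 28597 - 11236*I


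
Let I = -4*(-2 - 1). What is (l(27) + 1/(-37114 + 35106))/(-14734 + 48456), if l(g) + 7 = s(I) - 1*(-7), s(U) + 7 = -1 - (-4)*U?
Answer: 80319/67713776 ≈ 0.0011862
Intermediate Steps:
I = 12 (I = -4*(-3) = 12)
s(U) = -8 + 4*U (s(U) = -7 + (-1 - (-4)*U) = -7 + (-1 + 4*U) = -8 + 4*U)
l(g) = 40 (l(g) = -7 + ((-8 + 4*12) - 1*(-7)) = -7 + ((-8 + 48) + 7) = -7 + (40 + 7) = -7 + 47 = 40)
(l(27) + 1/(-37114 + 35106))/(-14734 + 48456) = (40 + 1/(-37114 + 35106))/(-14734 + 48456) = (40 + 1/(-2008))/33722 = (40 - 1/2008)*(1/33722) = (80319/2008)*(1/33722) = 80319/67713776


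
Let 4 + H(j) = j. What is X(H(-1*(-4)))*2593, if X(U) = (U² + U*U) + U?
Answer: 0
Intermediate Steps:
H(j) = -4 + j
X(U) = U + 2*U² (X(U) = (U² + U²) + U = 2*U² + U = U + 2*U²)
X(H(-1*(-4)))*2593 = ((-4 - 1*(-4))*(1 + 2*(-4 - 1*(-4))))*2593 = ((-4 + 4)*(1 + 2*(-4 + 4)))*2593 = (0*(1 + 2*0))*2593 = (0*(1 + 0))*2593 = (0*1)*2593 = 0*2593 = 0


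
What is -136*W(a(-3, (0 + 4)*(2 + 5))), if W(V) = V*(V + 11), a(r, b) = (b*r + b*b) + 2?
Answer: -68071536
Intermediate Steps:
a(r, b) = 2 + b**2 + b*r (a(r, b) = (b*r + b**2) + 2 = (b**2 + b*r) + 2 = 2 + b**2 + b*r)
W(V) = V*(11 + V)
-136*W(a(-3, (0 + 4)*(2 + 5))) = -136*(2 + ((0 + 4)*(2 + 5))**2 + ((0 + 4)*(2 + 5))*(-3))*(11 + (2 + ((0 + 4)*(2 + 5))**2 + ((0 + 4)*(2 + 5))*(-3))) = -136*(2 + (4*7)**2 + (4*7)*(-3))*(11 + (2 + (4*7)**2 + (4*7)*(-3))) = -136*(2 + 28**2 + 28*(-3))*(11 + (2 + 28**2 + 28*(-3))) = -136*(2 + 784 - 84)*(11 + (2 + 784 - 84)) = -95472*(11 + 702) = -95472*713 = -136*500526 = -68071536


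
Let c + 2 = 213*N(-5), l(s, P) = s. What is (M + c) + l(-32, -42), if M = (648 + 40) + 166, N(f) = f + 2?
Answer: 181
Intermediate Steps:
N(f) = 2 + f
M = 854 (M = 688 + 166 = 854)
c = -641 (c = -2 + 213*(2 - 5) = -2 + 213*(-3) = -2 - 639 = -641)
(M + c) + l(-32, -42) = (854 - 641) - 32 = 213 - 32 = 181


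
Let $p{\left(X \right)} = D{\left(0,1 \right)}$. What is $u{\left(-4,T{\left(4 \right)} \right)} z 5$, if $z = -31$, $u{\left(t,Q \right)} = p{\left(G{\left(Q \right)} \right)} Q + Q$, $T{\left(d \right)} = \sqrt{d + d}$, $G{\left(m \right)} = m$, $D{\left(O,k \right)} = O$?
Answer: $- 310 \sqrt{2} \approx -438.41$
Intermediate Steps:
$p{\left(X \right)} = 0$
$T{\left(d \right)} = \sqrt{2} \sqrt{d}$ ($T{\left(d \right)} = \sqrt{2 d} = \sqrt{2} \sqrt{d}$)
$u{\left(t,Q \right)} = Q$ ($u{\left(t,Q \right)} = 0 Q + Q = 0 + Q = Q$)
$u{\left(-4,T{\left(4 \right)} \right)} z 5 = \sqrt{2} \sqrt{4} \left(-31\right) 5 = \sqrt{2} \cdot 2 \left(-31\right) 5 = 2 \sqrt{2} \left(-31\right) 5 = - 62 \sqrt{2} \cdot 5 = - 310 \sqrt{2}$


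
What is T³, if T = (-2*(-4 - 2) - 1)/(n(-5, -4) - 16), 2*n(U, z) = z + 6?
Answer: -1331/3375 ≈ -0.39437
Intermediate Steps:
n(U, z) = 3 + z/2 (n(U, z) = (z + 6)/2 = (6 + z)/2 = 3 + z/2)
T = -11/15 (T = (-2*(-4 - 2) - 1)/((3 + (½)*(-4)) - 16) = (-2*(-6) - 1)/((3 - 2) - 16) = (12 - 1)/(1 - 16) = 11/(-15) = 11*(-1/15) = -11/15 ≈ -0.73333)
T³ = (-11/15)³ = -1331/3375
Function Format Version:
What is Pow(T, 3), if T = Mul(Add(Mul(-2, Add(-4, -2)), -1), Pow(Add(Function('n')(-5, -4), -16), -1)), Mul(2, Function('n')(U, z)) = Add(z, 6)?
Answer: Rational(-1331, 3375) ≈ -0.39437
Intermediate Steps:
Function('n')(U, z) = Add(3, Mul(Rational(1, 2), z)) (Function('n')(U, z) = Mul(Rational(1, 2), Add(z, 6)) = Mul(Rational(1, 2), Add(6, z)) = Add(3, Mul(Rational(1, 2), z)))
T = Rational(-11, 15) (T = Mul(Add(Mul(-2, Add(-4, -2)), -1), Pow(Add(Add(3, Mul(Rational(1, 2), -4)), -16), -1)) = Mul(Add(Mul(-2, -6), -1), Pow(Add(Add(3, -2), -16), -1)) = Mul(Add(12, -1), Pow(Add(1, -16), -1)) = Mul(11, Pow(-15, -1)) = Mul(11, Rational(-1, 15)) = Rational(-11, 15) ≈ -0.73333)
Pow(T, 3) = Pow(Rational(-11, 15), 3) = Rational(-1331, 3375)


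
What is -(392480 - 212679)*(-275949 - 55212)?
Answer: 59543078961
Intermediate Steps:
-(392480 - 212679)*(-275949 - 55212) = -179801*(-331161) = -1*(-59543078961) = 59543078961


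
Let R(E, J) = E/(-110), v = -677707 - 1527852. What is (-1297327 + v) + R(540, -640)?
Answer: -38531800/11 ≈ -3.5029e+6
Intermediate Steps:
v = -2205559
R(E, J) = -E/110 (R(E, J) = E*(-1/110) = -E/110)
(-1297327 + v) + R(540, -640) = (-1297327 - 2205559) - 1/110*540 = -3502886 - 54/11 = -38531800/11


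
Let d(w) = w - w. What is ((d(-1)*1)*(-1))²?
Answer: 0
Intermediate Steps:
d(w) = 0
((d(-1)*1)*(-1))² = ((0*1)*(-1))² = (0*(-1))² = 0² = 0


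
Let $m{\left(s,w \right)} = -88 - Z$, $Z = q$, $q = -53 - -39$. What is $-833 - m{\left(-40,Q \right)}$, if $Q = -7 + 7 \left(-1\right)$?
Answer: $-759$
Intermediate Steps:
$q = -14$ ($q = -53 + 39 = -14$)
$Z = -14$
$Q = -14$ ($Q = -7 - 7 = -14$)
$m{\left(s,w \right)} = -74$ ($m{\left(s,w \right)} = -88 - -14 = -88 + 14 = -74$)
$-833 - m{\left(-40,Q \right)} = -833 - -74 = -833 + 74 = -759$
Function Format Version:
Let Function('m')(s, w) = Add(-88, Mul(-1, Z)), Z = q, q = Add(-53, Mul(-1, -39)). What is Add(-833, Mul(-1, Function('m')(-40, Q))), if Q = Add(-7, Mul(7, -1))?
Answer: -759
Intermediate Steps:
q = -14 (q = Add(-53, 39) = -14)
Z = -14
Q = -14 (Q = Add(-7, -7) = -14)
Function('m')(s, w) = -74 (Function('m')(s, w) = Add(-88, Mul(-1, -14)) = Add(-88, 14) = -74)
Add(-833, Mul(-1, Function('m')(-40, Q))) = Add(-833, Mul(-1, -74)) = Add(-833, 74) = -759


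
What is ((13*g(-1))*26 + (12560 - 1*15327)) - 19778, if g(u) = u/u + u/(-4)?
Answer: -44245/2 ≈ -22123.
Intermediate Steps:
g(u) = 1 - u/4 (g(u) = 1 + u*(-1/4) = 1 - u/4)
((13*g(-1))*26 + (12560 - 1*15327)) - 19778 = ((13*(1 - 1/4*(-1)))*26 + (12560 - 1*15327)) - 19778 = ((13*(1 + 1/4))*26 + (12560 - 15327)) - 19778 = ((13*(5/4))*26 - 2767) - 19778 = ((65/4)*26 - 2767) - 19778 = (845/2 - 2767) - 19778 = -4689/2 - 19778 = -44245/2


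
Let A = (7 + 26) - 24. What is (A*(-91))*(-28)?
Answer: 22932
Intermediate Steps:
A = 9 (A = 33 - 24 = 9)
(A*(-91))*(-28) = (9*(-91))*(-28) = -819*(-28) = 22932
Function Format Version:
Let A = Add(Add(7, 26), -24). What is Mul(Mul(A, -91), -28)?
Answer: 22932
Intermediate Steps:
A = 9 (A = Add(33, -24) = 9)
Mul(Mul(A, -91), -28) = Mul(Mul(9, -91), -28) = Mul(-819, -28) = 22932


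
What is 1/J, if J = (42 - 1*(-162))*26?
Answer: 1/5304 ≈ 0.00018854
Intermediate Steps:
J = 5304 (J = (42 + 162)*26 = 204*26 = 5304)
1/J = 1/5304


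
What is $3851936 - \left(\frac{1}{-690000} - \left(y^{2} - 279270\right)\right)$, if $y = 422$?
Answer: $\frac{2588017500001}{690000} \approx 3.7508 \cdot 10^{6}$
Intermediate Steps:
$3851936 - \left(\frac{1}{-690000} - \left(y^{2} - 279270\right)\right) = 3851936 - \left(\frac{1}{-690000} - \left(422^{2} - 279270\right)\right) = 3851936 - \left(- \frac{1}{690000} - \left(178084 - 279270\right)\right) = 3851936 - \left(- \frac{1}{690000} - -101186\right) = 3851936 - \left(- \frac{1}{690000} + 101186\right) = 3851936 - \frac{69818339999}{690000} = \frac{2588017500001}{690000}$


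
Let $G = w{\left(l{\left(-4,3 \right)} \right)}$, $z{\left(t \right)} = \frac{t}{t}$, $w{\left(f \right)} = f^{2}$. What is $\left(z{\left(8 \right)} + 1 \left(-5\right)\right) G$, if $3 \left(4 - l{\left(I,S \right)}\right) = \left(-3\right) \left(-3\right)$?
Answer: $-4$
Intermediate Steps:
$l{\left(I,S \right)} = 1$ ($l{\left(I,S \right)} = 4 - \frac{\left(-3\right) \left(-3\right)}{3} = 4 - 3 = 1$)
$z{\left(t \right)} = 1$
$G = 1$ ($G = 1^{2} = 1$)
$\left(z{\left(8 \right)} + 1 \left(-5\right)\right) G = \left(1 + 1 \left(-5\right)\right) 1 = \left(1 - 5\right) 1 = \left(-4\right) 1 = -4$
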